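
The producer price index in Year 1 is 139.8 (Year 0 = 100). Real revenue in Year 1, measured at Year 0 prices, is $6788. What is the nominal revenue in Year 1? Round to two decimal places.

Nominal = Real × (Index/100) = 6788 × (139.8/100)
        = 6788 × 1.398 = 9489.6240

9489.62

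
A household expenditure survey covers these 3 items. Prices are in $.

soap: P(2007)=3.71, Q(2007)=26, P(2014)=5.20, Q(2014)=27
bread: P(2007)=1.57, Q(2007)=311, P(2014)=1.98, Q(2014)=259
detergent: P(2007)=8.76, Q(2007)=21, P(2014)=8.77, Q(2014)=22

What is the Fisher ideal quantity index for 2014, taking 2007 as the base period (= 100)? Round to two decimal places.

90.74

Laspeyres component (base-period weights):
ΣP(2007)Q(2014) = 3.71×27 + 1.57×259 + 8.76×22 = 100.17 + 406.63 + 192.72 = 699.52
ΣP(2007)Q(2007) = 3.71×26 + 1.57×311 + 8.76×21 = 96.46 + 488.27 + 183.96 = 768.69
L = 699.52 / 768.69 × 100 = 91.0016
Paasche component (current-period weights):
ΣP(2014)Q(2014) = 5.20×27 + 1.98×259 + 8.77×22 = 140.4 + 512.82 + 192.94 = 846.16
ΣP(2014)Q(2007) = 5.20×26 + 1.98×311 + 8.77×21 = 135.2 + 615.78 + 184.17 = 935.15
P = 846.16 / 935.15 × 100 = 90.4839
Fisher = √(L × P) = √(91.0016 × 90.4839) = 90.7424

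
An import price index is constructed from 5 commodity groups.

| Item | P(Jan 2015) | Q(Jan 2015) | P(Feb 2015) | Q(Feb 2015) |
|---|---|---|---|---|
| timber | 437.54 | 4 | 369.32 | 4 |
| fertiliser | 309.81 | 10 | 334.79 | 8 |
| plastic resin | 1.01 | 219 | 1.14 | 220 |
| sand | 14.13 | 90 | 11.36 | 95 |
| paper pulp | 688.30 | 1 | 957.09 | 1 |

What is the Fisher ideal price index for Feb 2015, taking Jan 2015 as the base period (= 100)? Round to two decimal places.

Laspeyres component (base-period weights):
ΣP(Feb 2015)Q(Jan 2015) = 369.32×4 + 334.79×10 + 1.14×219 + 11.36×90 + 957.09×1 = 1477.28 + 3347.9 + 249.66 + 1022.4 + 957.09 = 7054.33
ΣP(Jan 2015)Q(Jan 2015) = 437.54×4 + 309.81×10 + 1.01×219 + 14.13×90 + 688.30×1 = 1750.16 + 3098.1 + 221.19 + 1271.7 + 688.3 = 7029.45
L = 7054.33 / 7029.45 × 100 = 100.3539
Paasche component (current-period weights):
ΣP(Feb 2015)Q(Feb 2015) = 369.32×4 + 334.79×8 + 1.14×220 + 11.36×95 + 957.09×1 = 1477.28 + 2678.32 + 250.8 + 1079.2 + 957.09 = 6442.69
ΣP(Jan 2015)Q(Feb 2015) = 437.54×4 + 309.81×8 + 1.01×220 + 14.13×95 + 688.30×1 = 1750.16 + 2478.48 + 222.2 + 1342.35 + 688.3 = 6481.49
P = 6442.69 / 6481.49 × 100 = 99.4014
Fisher = √(L × P) = √(100.3539 × 99.4014) = 99.8765

99.88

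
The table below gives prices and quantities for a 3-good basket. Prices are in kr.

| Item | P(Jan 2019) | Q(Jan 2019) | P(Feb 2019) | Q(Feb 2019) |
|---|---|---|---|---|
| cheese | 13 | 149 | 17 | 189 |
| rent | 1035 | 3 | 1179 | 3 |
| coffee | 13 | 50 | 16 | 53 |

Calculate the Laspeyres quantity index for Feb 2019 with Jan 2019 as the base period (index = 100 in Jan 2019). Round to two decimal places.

109.82

Laspeyres quantity index uses base-period prices as weights.
ΣP(Jan 2019)·Q(Feb 2019) = 13×189 + 1035×3 + 13×53 = 2457 + 3105 + 689 = 6251
ΣP(Jan 2019)·Q(Jan 2019) = 13×149 + 1035×3 + 13×50 = 1937 + 3105 + 650 = 5692
Index = 6251 / 5692 × 100 = 109.8208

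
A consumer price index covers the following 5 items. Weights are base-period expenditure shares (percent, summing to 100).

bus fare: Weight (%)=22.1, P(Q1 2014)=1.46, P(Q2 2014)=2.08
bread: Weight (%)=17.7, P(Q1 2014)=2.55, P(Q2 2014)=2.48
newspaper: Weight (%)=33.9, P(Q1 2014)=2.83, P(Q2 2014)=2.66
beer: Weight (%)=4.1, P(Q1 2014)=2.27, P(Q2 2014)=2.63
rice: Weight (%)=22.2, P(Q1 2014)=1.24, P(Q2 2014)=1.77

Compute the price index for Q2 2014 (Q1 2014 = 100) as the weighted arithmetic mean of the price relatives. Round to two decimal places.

bus fare: 22.1 × (2.08/1.46) = 22.1 × 1.424658 = 31.4849
bread: 17.7 × (2.48/2.55) = 17.7 × 0.972549 = 17.2141
newspaper: 33.9 × (2.66/2.83) = 33.9 × 0.939929 = 31.8636
beer: 4.1 × (2.63/2.27) = 4.1 × 1.158590 = 4.7502
rice: 22.2 × (1.77/1.24) = 22.2 × 1.427419 = 31.6887
Index = Σ wᵢ·(p₁ᵢ/p₀ᵢ) = 31.4849 + 17.2141 + 31.8636 + 4.7502 + 31.6887 = 117.0016

117.00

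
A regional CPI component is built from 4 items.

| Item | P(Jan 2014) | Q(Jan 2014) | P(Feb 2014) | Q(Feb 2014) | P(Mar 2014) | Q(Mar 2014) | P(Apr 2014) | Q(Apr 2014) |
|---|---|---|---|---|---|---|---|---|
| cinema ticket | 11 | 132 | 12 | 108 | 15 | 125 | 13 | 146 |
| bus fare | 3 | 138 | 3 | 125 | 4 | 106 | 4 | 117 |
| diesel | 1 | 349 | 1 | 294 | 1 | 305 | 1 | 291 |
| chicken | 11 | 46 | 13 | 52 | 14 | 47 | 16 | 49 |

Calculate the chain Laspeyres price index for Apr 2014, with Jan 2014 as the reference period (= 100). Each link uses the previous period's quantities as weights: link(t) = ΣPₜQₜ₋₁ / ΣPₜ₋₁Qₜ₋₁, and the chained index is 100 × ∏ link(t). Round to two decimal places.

122.61

Link Jan 2014→Feb 2014:
ΣP(Feb 2014)Q(Jan 2014) = 12×132 + 3×138 + 1×349 + 13×46 = 1584 + 414 + 349 + 598 = 2945
ΣP(Jan 2014)Q(Jan 2014) = 11×132 + 3×138 + 1×349 + 11×46 = 1452 + 414 + 349 + 506 = 2721
link = 2945/2721 = 1.082323
Link Feb 2014→Mar 2014:
ΣP(Mar 2014)Q(Feb 2014) = 15×108 + 4×125 + 1×294 + 14×52 = 1620 + 500 + 294 + 728 = 3142
ΣP(Feb 2014)Q(Feb 2014) = 12×108 + 3×125 + 1×294 + 13×52 = 1296 + 375 + 294 + 676 = 2641
link = 3142/2641 = 1.189701
Link Mar 2014→Apr 2014:
ΣP(Apr 2014)Q(Mar 2014) = 13×125 + 4×106 + 1×305 + 16×47 = 1625 + 424 + 305 + 752 = 3106
ΣP(Mar 2014)Q(Mar 2014) = 15×125 + 4×106 + 1×305 + 14×47 = 1875 + 424 + 305 + 658 = 3262
link = 3106/3262 = 0.952177
Chained index = 100 × 1.082323 × 1.189701 × 0.952177 = 122.6061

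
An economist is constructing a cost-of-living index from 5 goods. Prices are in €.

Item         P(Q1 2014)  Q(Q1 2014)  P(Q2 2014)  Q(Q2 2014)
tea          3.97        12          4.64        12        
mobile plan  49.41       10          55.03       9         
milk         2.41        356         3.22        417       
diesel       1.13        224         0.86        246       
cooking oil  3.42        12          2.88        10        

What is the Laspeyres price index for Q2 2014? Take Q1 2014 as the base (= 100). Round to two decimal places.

Laspeyres price index uses base-period quantities as weights.
ΣP(Q2 2014)·Q(Q1 2014) = 4.64×12 + 55.03×10 + 3.22×356 + 0.86×224 + 2.88×12 = 55.68 + 550.3 + 1146.32 + 192.64 + 34.56 = 1979.5
ΣP(Q1 2014)·Q(Q1 2014) = 3.97×12 + 49.41×10 + 2.41×356 + 1.13×224 + 3.42×12 = 47.64 + 494.1 + 857.96 + 253.12 + 41.04 = 1693.86
Index = 1979.5 / 1693.86 × 100 = 116.8633

116.86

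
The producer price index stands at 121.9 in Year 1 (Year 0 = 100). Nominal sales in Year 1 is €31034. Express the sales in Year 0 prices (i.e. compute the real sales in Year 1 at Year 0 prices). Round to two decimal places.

Real = Nominal ÷ (Index/100) = 31034 ÷ (121.9/100)
     = 31034 ÷ 1.219 = 25458.5726

25458.57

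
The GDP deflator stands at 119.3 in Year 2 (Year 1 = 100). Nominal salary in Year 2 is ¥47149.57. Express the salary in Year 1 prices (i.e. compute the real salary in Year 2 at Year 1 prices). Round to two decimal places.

Real = Nominal ÷ (Index/100) = 47149.57 ÷ (119.3/100)
     = 47149.57 ÷ 1.193 = 39521.8525

39521.85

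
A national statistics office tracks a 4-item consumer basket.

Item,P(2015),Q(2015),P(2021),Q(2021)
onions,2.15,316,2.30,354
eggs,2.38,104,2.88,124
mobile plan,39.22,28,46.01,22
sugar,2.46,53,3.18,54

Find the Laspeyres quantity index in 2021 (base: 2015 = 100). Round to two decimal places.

Laspeyres quantity index uses base-period prices as weights.
ΣP(2015)·Q(2021) = 2.15×354 + 2.38×124 + 39.22×22 + 2.46×54 = 761.1 + 295.12 + 862.84 + 132.84 = 2051.9
ΣP(2015)·Q(2015) = 2.15×316 + 2.38×104 + 39.22×28 + 2.46×53 = 679.4 + 247.52 + 1098.16 + 130.38 = 2155.46
Index = 2051.9 / 2155.46 × 100 = 95.1955

95.20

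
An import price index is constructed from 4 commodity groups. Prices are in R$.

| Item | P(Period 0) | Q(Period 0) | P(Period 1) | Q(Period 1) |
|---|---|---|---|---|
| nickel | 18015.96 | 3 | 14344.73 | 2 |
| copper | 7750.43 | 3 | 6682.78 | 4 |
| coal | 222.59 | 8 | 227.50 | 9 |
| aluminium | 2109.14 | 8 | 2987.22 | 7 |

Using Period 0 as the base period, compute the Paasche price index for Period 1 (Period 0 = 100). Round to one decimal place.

93.5

Paasche price index uses current-period quantities as weights.
ΣP(Period 1)·Q(Period 1) = 14344.73×2 + 6682.78×4 + 227.50×9 + 2987.22×7 = 28689.46 + 26731.12 + 2047.5 + 20910.54 = 78378.62
ΣP(Period 0)·Q(Period 1) = 18015.96×2 + 7750.43×4 + 222.59×9 + 2109.14×7 = 36031.92 + 31001.72 + 2003.31 + 14763.98 = 83800.93
Index = 78378.62 / 83800.93 × 100 = 93.5295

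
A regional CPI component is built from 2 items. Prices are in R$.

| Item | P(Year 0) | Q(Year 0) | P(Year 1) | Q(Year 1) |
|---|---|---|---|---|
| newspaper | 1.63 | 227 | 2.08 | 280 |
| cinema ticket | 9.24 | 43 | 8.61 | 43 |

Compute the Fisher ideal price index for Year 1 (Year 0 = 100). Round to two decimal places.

110.68

Laspeyres component (base-period weights):
ΣP(Year 1)Q(Year 0) = 2.08×227 + 8.61×43 = 472.16 + 370.23 = 842.39
ΣP(Year 0)Q(Year 0) = 1.63×227 + 9.24×43 = 370.01 + 397.32 = 767.33
L = 842.39 / 767.33 × 100 = 109.7820
Paasche component (current-period weights):
ΣP(Year 1)Q(Year 1) = 2.08×280 + 8.61×43 = 582.4 + 370.23 = 952.63
ΣP(Year 0)Q(Year 1) = 1.63×280 + 9.24×43 = 456.4 + 397.32 = 853.72
P = 952.63 / 853.72 × 100 = 111.5858
Fisher = √(L × P) = √(109.7820 × 111.5858) = 110.6802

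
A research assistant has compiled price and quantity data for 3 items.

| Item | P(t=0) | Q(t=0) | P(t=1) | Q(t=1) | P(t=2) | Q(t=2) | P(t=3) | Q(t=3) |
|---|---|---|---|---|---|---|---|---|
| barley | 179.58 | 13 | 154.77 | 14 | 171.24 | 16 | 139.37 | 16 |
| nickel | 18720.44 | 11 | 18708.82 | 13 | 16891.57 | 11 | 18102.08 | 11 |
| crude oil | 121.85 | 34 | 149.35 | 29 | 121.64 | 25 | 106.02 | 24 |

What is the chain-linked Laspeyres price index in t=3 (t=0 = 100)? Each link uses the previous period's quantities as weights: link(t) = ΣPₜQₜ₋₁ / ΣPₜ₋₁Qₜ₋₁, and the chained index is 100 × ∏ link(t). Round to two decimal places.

96.38

Link t=0→t=1:
ΣP(t=1)Q(t=0) = 154.77×13 + 18708.82×11 + 149.35×34 = 2012.01 + 205797.02 + 5077.9 = 212886.93
ΣP(t=0)Q(t=0) = 179.58×13 + 18720.44×11 + 121.85×34 = 2334.54 + 205924.84 + 4142.9 = 212402.28
link = 212886.93/212402.28 = 1.002282
Link t=1→t=2:
ΣP(t=2)Q(t=1) = 171.24×14 + 16891.57×13 + 121.64×29 = 2397.36 + 219590.41 + 3527.56 = 225515.33
ΣP(t=1)Q(t=1) = 154.77×14 + 18708.82×13 + 149.35×29 = 2166.78 + 243214.66 + 4331.15 = 249712.59
link = 225515.33/249712.59 = 0.903100
Link t=2→t=3:
ΣP(t=3)Q(t=2) = 139.37×16 + 18102.08×11 + 106.02×25 = 2229.92 + 199122.88 + 2650.5 = 204003.3
ΣP(t=2)Q(t=2) = 171.24×16 + 16891.57×11 + 121.64×25 = 2739.84 + 185807.27 + 3041 = 191588.11
link = 204003.3/191588.11 = 1.064801
Chained index = 100 × 1.002282 × 0.903100 × 1.064801 = 96.3816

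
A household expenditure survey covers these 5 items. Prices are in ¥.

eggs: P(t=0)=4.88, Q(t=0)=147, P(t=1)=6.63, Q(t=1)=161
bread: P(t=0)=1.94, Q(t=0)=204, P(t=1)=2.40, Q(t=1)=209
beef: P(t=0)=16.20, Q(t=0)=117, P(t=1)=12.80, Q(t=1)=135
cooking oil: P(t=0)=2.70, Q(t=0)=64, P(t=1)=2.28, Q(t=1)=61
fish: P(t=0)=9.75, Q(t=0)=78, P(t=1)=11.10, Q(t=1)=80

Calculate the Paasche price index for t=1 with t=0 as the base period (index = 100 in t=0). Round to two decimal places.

Paasche price index uses current-period quantities as weights.
ΣP(t=1)·Q(t=1) = 6.63×161 + 2.40×209 + 12.80×135 + 2.28×61 + 11.10×80 = 1067.43 + 501.6 + 1728 + 139.08 + 888 = 4324.11
ΣP(t=0)·Q(t=1) = 4.88×161 + 1.94×209 + 16.20×135 + 2.70×61 + 9.75×80 = 785.68 + 405.46 + 2187 + 164.7 + 780 = 4322.84
Index = 4324.11 / 4322.84 × 100 = 100.0294

100.03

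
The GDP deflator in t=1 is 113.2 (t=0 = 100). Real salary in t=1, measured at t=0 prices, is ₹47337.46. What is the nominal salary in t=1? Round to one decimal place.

Nominal = Real × (Index/100) = 47337.46 × (113.2/100)
        = 47337.46 × 1.132 = 53586.0047

53586.0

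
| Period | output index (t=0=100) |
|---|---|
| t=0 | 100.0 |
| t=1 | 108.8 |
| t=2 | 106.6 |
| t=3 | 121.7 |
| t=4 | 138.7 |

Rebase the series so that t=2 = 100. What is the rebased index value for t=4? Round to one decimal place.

Rebased(t=4) = 138.7 / 106.6 × 100 = 130.1126

130.1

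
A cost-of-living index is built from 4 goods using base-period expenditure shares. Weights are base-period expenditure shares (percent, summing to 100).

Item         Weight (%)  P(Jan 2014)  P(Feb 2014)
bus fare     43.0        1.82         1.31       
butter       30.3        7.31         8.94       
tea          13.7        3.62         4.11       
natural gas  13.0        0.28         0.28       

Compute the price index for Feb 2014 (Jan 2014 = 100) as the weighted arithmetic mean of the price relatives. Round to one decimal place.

bus fare: 43.0 × (1.31/1.82) = 43.0 × 0.719780 = 30.9505
butter: 30.3 × (8.94/7.31) = 30.3 × 1.222982 = 37.0564
tea: 13.7 × (4.11/3.62) = 13.7 × 1.135359 = 15.5544
natural gas: 13.0 × (0.28/0.28) = 13.0 × 1.000000 = 13.0000
Index = Σ wᵢ·(p₁ᵢ/p₀ᵢ) = 30.9505 + 37.0564 + 15.5544 + 13.0000 = 96.5613

96.6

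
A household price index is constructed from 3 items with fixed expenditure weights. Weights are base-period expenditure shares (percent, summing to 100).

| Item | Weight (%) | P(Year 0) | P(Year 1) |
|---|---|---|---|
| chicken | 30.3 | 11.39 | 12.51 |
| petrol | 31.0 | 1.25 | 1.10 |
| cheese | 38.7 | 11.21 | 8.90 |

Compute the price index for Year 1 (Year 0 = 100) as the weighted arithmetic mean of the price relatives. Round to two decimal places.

91.28

chicken: 30.3 × (12.51/11.39) = 30.3 × 1.098332 = 33.2795
petrol: 31.0 × (1.10/1.25) = 31.0 × 0.880000 = 27.2800
cheese: 38.7 × (8.90/11.21) = 38.7 × 0.793934 = 30.7252
Index = Σ wᵢ·(p₁ᵢ/p₀ᵢ) = 33.2795 + 27.2800 + 30.7252 = 91.2847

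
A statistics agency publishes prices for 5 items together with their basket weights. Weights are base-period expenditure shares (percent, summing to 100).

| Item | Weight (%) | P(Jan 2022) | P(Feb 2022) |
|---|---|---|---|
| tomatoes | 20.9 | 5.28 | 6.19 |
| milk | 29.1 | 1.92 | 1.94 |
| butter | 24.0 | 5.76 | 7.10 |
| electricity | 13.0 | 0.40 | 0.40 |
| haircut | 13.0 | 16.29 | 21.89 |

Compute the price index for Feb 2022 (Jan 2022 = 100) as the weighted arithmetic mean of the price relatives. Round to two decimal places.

tomatoes: 20.9 × (6.19/5.28) = 20.9 × 1.172348 = 24.5021
milk: 29.1 × (1.94/1.92) = 29.1 × 1.010417 = 29.4031
butter: 24.0 × (7.10/5.76) = 24.0 × 1.232639 = 29.5833
electricity: 13.0 × (0.40/0.40) = 13.0 × 1.000000 = 13.0000
haircut: 13.0 × (21.89/16.29) = 13.0 × 1.343769 = 17.4690
Index = Σ wᵢ·(p₁ᵢ/p₀ᵢ) = 24.5021 + 29.4031 + 29.5833 + 13.0000 + 17.4690 = 113.9575

113.96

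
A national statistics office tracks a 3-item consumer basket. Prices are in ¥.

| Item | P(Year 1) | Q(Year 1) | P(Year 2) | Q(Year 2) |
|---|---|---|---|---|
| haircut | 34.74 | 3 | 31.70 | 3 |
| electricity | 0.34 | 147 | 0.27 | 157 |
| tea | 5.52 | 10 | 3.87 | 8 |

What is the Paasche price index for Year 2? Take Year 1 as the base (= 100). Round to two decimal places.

Paasche price index uses current-period quantities as weights.
ΣP(Year 2)·Q(Year 2) = 31.70×3 + 0.27×157 + 3.87×8 = 95.1 + 42.39 + 30.96 = 168.45
ΣP(Year 1)·Q(Year 2) = 34.74×3 + 0.34×157 + 5.52×8 = 104.22 + 53.38 + 44.16 = 201.76
Index = 168.45 / 201.76 × 100 = 83.4903

83.49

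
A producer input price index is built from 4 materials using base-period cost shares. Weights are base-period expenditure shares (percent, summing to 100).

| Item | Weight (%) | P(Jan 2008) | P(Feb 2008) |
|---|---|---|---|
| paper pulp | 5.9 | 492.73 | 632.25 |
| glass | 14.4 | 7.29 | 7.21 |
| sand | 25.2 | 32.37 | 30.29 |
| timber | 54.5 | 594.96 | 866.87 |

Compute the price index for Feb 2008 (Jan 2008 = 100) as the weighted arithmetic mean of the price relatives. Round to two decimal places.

paper pulp: 5.9 × (632.25/492.73) = 5.9 × 1.283157 = 7.5706
glass: 14.4 × (7.21/7.29) = 14.4 × 0.989026 = 14.2420
sand: 25.2 × (30.29/32.37) = 25.2 × 0.935743 = 23.5807
timber: 54.5 × (866.87/594.96) = 54.5 × 1.457022 = 79.4077
Index = Σ wᵢ·(p₁ᵢ/p₀ᵢ) = 7.5706 + 14.2420 + 23.5807 + 79.4077 = 124.8010

124.80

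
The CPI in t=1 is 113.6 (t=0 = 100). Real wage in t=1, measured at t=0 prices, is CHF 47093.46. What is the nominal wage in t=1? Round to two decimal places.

53498.17

Nominal = Real × (Index/100) = 47093.46 × (113.6/100)
        = 47093.46 × 1.136 = 53498.1706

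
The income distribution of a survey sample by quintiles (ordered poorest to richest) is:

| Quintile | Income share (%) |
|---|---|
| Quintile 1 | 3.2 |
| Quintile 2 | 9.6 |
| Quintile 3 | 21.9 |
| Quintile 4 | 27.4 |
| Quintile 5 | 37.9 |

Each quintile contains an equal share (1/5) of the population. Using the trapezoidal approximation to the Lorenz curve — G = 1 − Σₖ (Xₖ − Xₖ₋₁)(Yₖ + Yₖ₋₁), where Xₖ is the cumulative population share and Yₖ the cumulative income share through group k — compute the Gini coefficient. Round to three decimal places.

Cumulative income shares Yₖ: 0.0320, 0.1280, 0.3470, 0.6210, 1.0000
Σ (Xₖ−Xₖ₋₁)(Yₖ+Yₖ₋₁) = (1/5)(0.0320+0.0000) + (1/5)(0.1280+0.0320) + (1/5)(0.3470+0.1280) + (1/5)(0.6210+0.3470) + (1/5)(1.0000+0.6210)
  = 0.0064 + 0.0320 + 0.0950 + 0.1936 + 0.3242 = 0.6512
G = 1 − 0.6512 = 0.3488

0.349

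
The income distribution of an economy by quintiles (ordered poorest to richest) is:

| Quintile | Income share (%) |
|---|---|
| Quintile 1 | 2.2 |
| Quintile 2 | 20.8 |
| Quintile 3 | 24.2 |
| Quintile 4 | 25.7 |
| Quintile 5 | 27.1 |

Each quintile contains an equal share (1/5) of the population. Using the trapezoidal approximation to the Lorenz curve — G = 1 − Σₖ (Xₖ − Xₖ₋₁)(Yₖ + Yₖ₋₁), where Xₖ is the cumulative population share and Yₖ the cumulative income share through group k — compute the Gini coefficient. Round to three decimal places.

0.219

Cumulative income shares Yₖ: 0.0220, 0.2300, 0.4720, 0.7290, 1.0000
Σ (Xₖ−Xₖ₋₁)(Yₖ+Yₖ₋₁) = (1/5)(0.0220+0.0000) + (1/5)(0.2300+0.0220) + (1/5)(0.4720+0.2300) + (1/5)(0.7290+0.4720) + (1/5)(1.0000+0.7290)
  = 0.0044 + 0.0504 + 0.1404 + 0.2402 + 0.3458 = 0.7812
G = 1 − 0.7812 = 0.2188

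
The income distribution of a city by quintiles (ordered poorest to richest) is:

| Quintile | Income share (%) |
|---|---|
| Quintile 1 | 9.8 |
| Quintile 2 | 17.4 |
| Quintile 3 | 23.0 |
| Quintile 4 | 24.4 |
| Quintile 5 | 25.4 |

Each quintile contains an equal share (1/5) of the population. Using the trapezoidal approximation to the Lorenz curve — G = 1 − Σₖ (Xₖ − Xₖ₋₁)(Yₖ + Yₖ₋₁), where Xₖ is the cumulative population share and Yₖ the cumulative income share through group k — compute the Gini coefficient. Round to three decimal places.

0.153

Cumulative income shares Yₖ: 0.0980, 0.2720, 0.5020, 0.7460, 1.0000
Σ (Xₖ−Xₖ₋₁)(Yₖ+Yₖ₋₁) = (1/5)(0.0980+0.0000) + (1/5)(0.2720+0.0980) + (1/5)(0.5020+0.2720) + (1/5)(0.7460+0.5020) + (1/5)(1.0000+0.7460)
  = 0.0196 + 0.0740 + 0.1548 + 0.2496 + 0.3492 = 0.8472
G = 1 − 0.8472 = 0.1528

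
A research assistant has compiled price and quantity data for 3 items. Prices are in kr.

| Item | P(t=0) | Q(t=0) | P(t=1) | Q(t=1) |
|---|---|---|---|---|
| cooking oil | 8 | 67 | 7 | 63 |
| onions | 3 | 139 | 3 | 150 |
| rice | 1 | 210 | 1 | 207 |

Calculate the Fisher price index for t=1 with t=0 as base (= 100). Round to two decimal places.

Laspeyres component (base-period weights):
ΣP(t=1)Q(t=0) = 7×67 + 3×139 + 1×210 = 469 + 417 + 210 = 1096
ΣP(t=0)Q(t=0) = 8×67 + 3×139 + 1×210 = 536 + 417 + 210 = 1163
L = 1096 / 1163 × 100 = 94.2390
Paasche component (current-period weights):
ΣP(t=1)Q(t=1) = 7×63 + 3×150 + 1×207 = 441 + 450 + 207 = 1098
ΣP(t=0)Q(t=1) = 8×63 + 3×150 + 1×207 = 504 + 450 + 207 = 1161
P = 1098 / 1161 × 100 = 94.5736
Fisher = √(L × P) = √(94.2390 × 94.5736) = 94.4062

94.41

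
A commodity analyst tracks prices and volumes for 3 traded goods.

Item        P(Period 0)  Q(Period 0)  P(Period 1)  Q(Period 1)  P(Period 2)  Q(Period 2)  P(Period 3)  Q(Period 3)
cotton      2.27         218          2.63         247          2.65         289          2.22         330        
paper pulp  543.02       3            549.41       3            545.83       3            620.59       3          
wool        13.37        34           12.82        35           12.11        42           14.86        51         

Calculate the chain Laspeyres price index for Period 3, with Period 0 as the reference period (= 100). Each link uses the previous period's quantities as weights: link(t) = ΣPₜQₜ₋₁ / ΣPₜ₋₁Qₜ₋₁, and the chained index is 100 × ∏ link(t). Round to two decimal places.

Link Period 0→Period 1:
ΣP(Period 1)Q(Period 0) = 2.63×218 + 549.41×3 + 12.82×34 = 573.34 + 1648.23 + 435.88 = 2657.45
ΣP(Period 0)Q(Period 0) = 2.27×218 + 543.02×3 + 13.37×34 = 494.86 + 1629.06 + 454.58 = 2578.5
link = 2657.45/2578.5 = 1.030619
Link Period 1→Period 2:
ΣP(Period 2)Q(Period 1) = 2.65×247 + 545.83×3 + 12.11×35 = 654.55 + 1637.49 + 423.85 = 2715.89
ΣP(Period 1)Q(Period 1) = 2.63×247 + 549.41×3 + 12.82×35 = 649.61 + 1648.23 + 448.7 = 2746.54
link = 2715.89/2746.54 = 0.988841
Link Period 2→Period 3:
ΣP(Period 3)Q(Period 2) = 2.22×289 + 620.59×3 + 14.86×42 = 641.58 + 1861.77 + 624.12 = 3127.47
ΣP(Period 2)Q(Period 2) = 2.65×289 + 545.83×3 + 12.11×42 = 765.85 + 1637.49 + 508.62 = 2911.96
link = 3127.47/2911.96 = 1.074009
Chained index = 100 × 1.030619 × 0.988841 × 1.074009 = 109.4541

109.45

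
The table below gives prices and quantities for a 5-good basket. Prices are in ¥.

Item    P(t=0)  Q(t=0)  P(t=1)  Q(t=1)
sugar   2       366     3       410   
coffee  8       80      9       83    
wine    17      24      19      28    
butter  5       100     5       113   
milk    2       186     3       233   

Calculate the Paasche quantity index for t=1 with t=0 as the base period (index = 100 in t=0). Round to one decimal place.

Paasche quantity index uses current-period prices as weights.
ΣP(t=1)·Q(t=1) = 3×410 + 9×83 + 19×28 + 5×113 + 3×233 = 1230 + 747 + 532 + 565 + 699 = 3773
ΣP(t=1)·Q(t=0) = 3×366 + 9×80 + 19×24 + 5×100 + 3×186 = 1098 + 720 + 456 + 500 + 558 = 3332
Index = 3773 / 3332 × 100 = 113.2353

113.2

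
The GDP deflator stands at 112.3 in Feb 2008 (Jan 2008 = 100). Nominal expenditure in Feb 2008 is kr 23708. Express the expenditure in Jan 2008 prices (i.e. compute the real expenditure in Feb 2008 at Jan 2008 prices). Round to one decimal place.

21111.3

Real = Nominal ÷ (Index/100) = 23708 ÷ (112.3/100)
     = 23708 ÷ 1.123 = 21111.3090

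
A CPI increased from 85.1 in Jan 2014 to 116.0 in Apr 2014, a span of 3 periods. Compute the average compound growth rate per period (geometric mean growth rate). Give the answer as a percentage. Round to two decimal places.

Growth factor = (116.0/85.1)^(1/3) = (1.363102)^(1/3) = 1.108773
Growth rate = 1.108773 − 1 = 0.108773 = 10.8773%

10.88%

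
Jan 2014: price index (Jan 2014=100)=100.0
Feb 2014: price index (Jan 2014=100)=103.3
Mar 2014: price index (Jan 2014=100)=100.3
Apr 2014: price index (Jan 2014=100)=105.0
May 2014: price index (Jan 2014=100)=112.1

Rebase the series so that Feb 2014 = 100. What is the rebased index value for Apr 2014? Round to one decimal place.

101.6

Rebased(Apr 2014) = 105.0 / 103.3 × 100 = 101.6457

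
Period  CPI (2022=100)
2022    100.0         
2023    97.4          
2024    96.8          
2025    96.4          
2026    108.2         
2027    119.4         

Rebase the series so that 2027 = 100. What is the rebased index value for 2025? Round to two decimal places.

80.74

Rebased(2025) = 96.4 / 119.4 × 100 = 80.7370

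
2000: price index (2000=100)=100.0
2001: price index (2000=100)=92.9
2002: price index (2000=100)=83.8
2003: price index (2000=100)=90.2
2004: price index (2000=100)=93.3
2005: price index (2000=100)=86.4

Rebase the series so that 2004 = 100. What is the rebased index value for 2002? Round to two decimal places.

89.82

Rebased(2002) = 83.8 / 93.3 × 100 = 89.8178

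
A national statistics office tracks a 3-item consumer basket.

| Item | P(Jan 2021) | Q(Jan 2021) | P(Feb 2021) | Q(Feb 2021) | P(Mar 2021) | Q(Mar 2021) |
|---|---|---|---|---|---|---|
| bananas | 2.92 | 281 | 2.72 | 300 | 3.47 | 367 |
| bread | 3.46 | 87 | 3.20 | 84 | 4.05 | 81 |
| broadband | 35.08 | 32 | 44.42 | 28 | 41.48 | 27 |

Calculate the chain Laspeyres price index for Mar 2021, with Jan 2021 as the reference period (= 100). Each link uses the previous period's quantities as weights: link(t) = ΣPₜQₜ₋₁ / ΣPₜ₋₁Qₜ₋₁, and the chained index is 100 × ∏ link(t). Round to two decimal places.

119.90

Link Jan 2021→Feb 2021:
ΣP(Feb 2021)Q(Jan 2021) = 2.72×281 + 3.20×87 + 44.42×32 = 764.32 + 278.4 + 1421.44 = 2464.16
ΣP(Jan 2021)Q(Jan 2021) = 2.92×281 + 3.46×87 + 35.08×32 = 820.52 + 301.02 + 1122.56 = 2244.1
link = 2464.16/2244.1 = 1.098062
Link Feb 2021→Mar 2021:
ΣP(Mar 2021)Q(Feb 2021) = 3.47×300 + 4.05×84 + 41.48×28 = 1041 + 340.2 + 1161.44 = 2542.64
ΣP(Feb 2021)Q(Feb 2021) = 2.72×300 + 3.20×84 + 44.42×28 = 816 + 268.8 + 1243.76 = 2328.56
link = 2542.64/2328.56 = 1.091937
Chained index = 100 × 1.098062 × 1.091937 = 119.9014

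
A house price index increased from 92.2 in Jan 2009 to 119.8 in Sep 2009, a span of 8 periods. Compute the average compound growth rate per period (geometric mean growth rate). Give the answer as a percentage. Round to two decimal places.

3.33%

Growth factor = (119.8/92.2)^(1/8) = (1.299349)^(1/8) = 1.033275
Growth rate = 1.033275 − 1 = 0.033275 = 3.3275%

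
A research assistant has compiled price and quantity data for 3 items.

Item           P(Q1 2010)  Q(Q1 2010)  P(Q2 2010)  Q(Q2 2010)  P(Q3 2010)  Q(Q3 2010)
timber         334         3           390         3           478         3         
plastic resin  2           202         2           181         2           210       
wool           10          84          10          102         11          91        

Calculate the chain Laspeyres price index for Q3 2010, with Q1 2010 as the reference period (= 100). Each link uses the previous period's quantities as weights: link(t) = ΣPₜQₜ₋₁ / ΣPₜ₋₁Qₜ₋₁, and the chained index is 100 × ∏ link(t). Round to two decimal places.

122.89

Link Q1 2010→Q2 2010:
ΣP(Q2 2010)Q(Q1 2010) = 390×3 + 2×202 + 10×84 = 1170 + 404 + 840 = 2414
ΣP(Q1 2010)Q(Q1 2010) = 334×3 + 2×202 + 10×84 = 1002 + 404 + 840 = 2246
link = 2414/2246 = 1.074800
Link Q2 2010→Q3 2010:
ΣP(Q3 2010)Q(Q2 2010) = 478×3 + 2×181 + 11×102 = 1434 + 362 + 1122 = 2918
ΣP(Q2 2010)Q(Q2 2010) = 390×3 + 2×181 + 10×102 = 1170 + 362 + 1020 = 2552
link = 2918/2552 = 1.143417
Chained index = 100 × 1.074800 × 1.143417 = 122.8944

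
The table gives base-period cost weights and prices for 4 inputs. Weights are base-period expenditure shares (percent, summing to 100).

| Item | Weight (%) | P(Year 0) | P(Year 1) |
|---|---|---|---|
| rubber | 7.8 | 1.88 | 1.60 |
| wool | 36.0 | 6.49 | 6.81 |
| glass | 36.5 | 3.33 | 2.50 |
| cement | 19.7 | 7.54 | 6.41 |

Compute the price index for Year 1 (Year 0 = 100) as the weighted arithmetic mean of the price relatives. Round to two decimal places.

88.56

rubber: 7.8 × (1.60/1.88) = 7.8 × 0.851064 = 6.6383
wool: 36.0 × (6.81/6.49) = 36.0 × 1.049307 = 37.7750
glass: 36.5 × (2.50/3.33) = 36.5 × 0.750751 = 27.4024
cement: 19.7 × (6.41/7.54) = 19.7 × 0.850133 = 16.7476
Index = Σ wᵢ·(p₁ᵢ/p₀ᵢ) = 6.6383 + 37.7750 + 27.4024 + 16.7476 = 88.5634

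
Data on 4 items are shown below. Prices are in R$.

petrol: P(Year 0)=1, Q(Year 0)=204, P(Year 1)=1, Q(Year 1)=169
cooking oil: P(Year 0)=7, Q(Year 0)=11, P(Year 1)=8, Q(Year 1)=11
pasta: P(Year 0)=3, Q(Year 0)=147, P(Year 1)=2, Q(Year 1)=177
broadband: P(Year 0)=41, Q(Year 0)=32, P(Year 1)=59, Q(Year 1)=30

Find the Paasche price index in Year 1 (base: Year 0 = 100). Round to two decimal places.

118.63

Paasche price index uses current-period quantities as weights.
ΣP(Year 1)·Q(Year 1) = 1×169 + 8×11 + 2×177 + 59×30 = 169 + 88 + 354 + 1770 = 2381
ΣP(Year 0)·Q(Year 1) = 1×169 + 7×11 + 3×177 + 41×30 = 169 + 77 + 531 + 1230 = 2007
Index = 2381 / 2007 × 100 = 118.6348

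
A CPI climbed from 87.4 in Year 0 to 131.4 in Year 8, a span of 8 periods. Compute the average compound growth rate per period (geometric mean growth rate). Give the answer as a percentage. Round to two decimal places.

Growth factor = (131.4/87.4)^(1/8) = (1.503432)^(1/8) = 1.052290
Growth rate = 1.052290 − 1 = 0.052290 = 5.2290%

5.23%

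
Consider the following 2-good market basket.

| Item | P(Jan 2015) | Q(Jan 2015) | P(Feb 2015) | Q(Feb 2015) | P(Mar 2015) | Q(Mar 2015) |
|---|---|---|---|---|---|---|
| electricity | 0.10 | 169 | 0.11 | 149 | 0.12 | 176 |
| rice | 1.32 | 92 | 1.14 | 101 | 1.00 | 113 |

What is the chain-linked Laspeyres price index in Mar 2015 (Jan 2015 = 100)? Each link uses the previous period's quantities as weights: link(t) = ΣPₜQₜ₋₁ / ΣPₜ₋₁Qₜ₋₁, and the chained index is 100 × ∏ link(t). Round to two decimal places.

Link Jan 2015→Feb 2015:
ΣP(Feb 2015)Q(Jan 2015) = 0.11×169 + 1.14×92 = 18.59 + 104.88 = 123.47
ΣP(Jan 2015)Q(Jan 2015) = 0.10×169 + 1.32×92 = 16.9 + 121.44 = 138.34
link = 123.47/138.34 = 0.892511
Link Feb 2015→Mar 2015:
ΣP(Mar 2015)Q(Feb 2015) = 0.12×149 + 1.00×101 = 17.88 + 101 = 118.88
ΣP(Feb 2015)Q(Feb 2015) = 0.11×149 + 1.14×101 = 16.39 + 115.14 = 131.53
link = 118.88/131.53 = 0.903824
Chained index = 100 × 0.892511 × 0.903824 = 80.6673

80.67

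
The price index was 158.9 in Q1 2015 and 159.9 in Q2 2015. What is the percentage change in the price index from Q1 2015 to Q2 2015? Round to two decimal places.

0.63%

Change = (159.9 − 158.9) / 158.9 × 100
       = 1.0 / 158.9 × 100 = 0.6293%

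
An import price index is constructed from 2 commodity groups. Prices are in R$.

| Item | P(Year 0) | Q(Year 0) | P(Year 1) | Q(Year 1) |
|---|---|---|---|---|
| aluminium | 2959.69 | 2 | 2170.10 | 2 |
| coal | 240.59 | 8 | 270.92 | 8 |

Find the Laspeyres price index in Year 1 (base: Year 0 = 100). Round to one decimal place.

Laspeyres price index uses base-period quantities as weights.
ΣP(Year 1)·Q(Year 0) = 2170.10×2 + 270.92×8 = 4340.2 + 2167.36 = 6507.56
ΣP(Year 0)·Q(Year 0) = 2959.69×2 + 240.59×8 = 5919.38 + 1924.72 = 7844.1
Index = 6507.56 / 7844.1 × 100 = 82.9612

83.0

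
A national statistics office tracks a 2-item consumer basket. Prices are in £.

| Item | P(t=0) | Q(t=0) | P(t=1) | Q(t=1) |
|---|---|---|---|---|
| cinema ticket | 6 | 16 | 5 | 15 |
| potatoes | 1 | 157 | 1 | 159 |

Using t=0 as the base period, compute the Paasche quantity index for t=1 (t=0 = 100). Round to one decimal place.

Paasche quantity index uses current-period prices as weights.
ΣP(t=1)·Q(t=1) = 5×15 + 1×159 = 75 + 159 = 234
ΣP(t=1)·Q(t=0) = 5×16 + 1×157 = 80 + 157 = 237
Index = 234 / 237 × 100 = 98.7342

98.7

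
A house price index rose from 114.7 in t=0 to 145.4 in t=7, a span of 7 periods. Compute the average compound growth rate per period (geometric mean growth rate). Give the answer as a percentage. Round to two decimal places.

Growth factor = (145.4/114.7)^(1/7) = (1.267655)^(1/7) = 1.034462
Growth rate = 1.034462 − 1 = 0.034462 = 3.4462%

3.45%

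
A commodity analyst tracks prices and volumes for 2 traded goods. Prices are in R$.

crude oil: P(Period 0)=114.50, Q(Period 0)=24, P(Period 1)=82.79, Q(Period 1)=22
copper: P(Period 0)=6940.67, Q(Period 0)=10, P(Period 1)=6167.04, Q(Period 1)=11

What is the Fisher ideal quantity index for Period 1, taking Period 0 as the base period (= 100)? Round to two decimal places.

Laspeyres component (base-period weights):
ΣP(Period 0)Q(Period 1) = 114.50×22 + 6940.67×11 = 2519 + 76347.37 = 78866.37
ΣP(Period 0)Q(Period 0) = 114.50×24 + 6940.67×10 = 2748 + 69406.7 = 72154.7
L = 78866.37 / 72154.7 × 100 = 109.3018
Paasche component (current-period weights):
ΣP(Period 1)Q(Period 1) = 82.79×22 + 6167.04×11 = 1821.38 + 67837.44 = 69658.82
ΣP(Period 1)Q(Period 0) = 82.79×24 + 6167.04×10 = 1986.96 + 61670.4 = 63657.36
P = 69658.82 / 63657.36 × 100 = 109.4278
Fisher = √(L × P) = √(109.3018 × 109.4278) = 109.3647

109.36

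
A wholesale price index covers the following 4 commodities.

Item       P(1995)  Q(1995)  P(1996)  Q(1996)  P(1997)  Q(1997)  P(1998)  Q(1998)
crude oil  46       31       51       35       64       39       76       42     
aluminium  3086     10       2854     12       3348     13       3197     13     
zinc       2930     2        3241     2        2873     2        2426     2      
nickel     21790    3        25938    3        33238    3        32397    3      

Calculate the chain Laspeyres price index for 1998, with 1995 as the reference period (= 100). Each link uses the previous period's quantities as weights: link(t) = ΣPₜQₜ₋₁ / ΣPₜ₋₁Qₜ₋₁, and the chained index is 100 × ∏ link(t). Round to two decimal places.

131.43

Link 1995→1996:
ΣP(1996)Q(1995) = 51×31 + 2854×10 + 3241×2 + 25938×3 = 1581 + 28540 + 6482 + 77814 = 114417
ΣP(1995)Q(1995) = 46×31 + 3086×10 + 2930×2 + 21790×3 = 1426 + 30860 + 5860 + 65370 = 103516
link = 114417/103516 = 1.105307
Link 1996→1997:
ΣP(1997)Q(1996) = 64×35 + 3348×12 + 2873×2 + 33238×3 = 2240 + 40176 + 5746 + 99714 = 147876
ΣP(1996)Q(1996) = 51×35 + 2854×12 + 3241×2 + 25938×3 = 1785 + 34248 + 6482 + 77814 = 120329
link = 147876/120329 = 1.228931
Link 1997→1998:
ΣP(1998)Q(1997) = 76×39 + 3197×13 + 2426×2 + 32397×3 = 2964 + 41561 + 4852 + 97191 = 146568
ΣP(1997)Q(1997) = 64×39 + 3348×13 + 2873×2 + 33238×3 = 2496 + 43524 + 5746 + 99714 = 151480
link = 146568/151480 = 0.967573
Chained index = 100 × 1.105307 × 1.228931 × 0.967573 = 131.4299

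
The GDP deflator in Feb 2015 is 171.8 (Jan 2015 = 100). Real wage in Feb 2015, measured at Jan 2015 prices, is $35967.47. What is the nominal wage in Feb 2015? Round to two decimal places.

Nominal = Real × (Index/100) = 35967.47 × (171.8/100)
        = 35967.47 × 1.718 = 61792.1135

61792.11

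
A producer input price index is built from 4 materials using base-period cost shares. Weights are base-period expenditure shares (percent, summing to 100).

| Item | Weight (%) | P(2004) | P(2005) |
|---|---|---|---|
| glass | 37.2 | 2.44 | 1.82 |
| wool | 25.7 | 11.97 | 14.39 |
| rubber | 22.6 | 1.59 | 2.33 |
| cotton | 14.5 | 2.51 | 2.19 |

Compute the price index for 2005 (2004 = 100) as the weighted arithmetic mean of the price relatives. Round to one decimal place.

glass: 37.2 × (1.82/2.44) = 37.2 × 0.745902 = 27.7475
wool: 25.7 × (14.39/11.97) = 25.7 × 1.202172 = 30.8958
rubber: 22.6 × (2.33/1.59) = 22.6 × 1.465409 = 33.1182
cotton: 14.5 × (2.19/2.51) = 14.5 × 0.872510 = 12.6514
Index = Σ wᵢ·(p₁ᵢ/p₀ᵢ) = 27.7475 + 30.8958 + 33.1182 + 12.6514 = 104.4130

104.4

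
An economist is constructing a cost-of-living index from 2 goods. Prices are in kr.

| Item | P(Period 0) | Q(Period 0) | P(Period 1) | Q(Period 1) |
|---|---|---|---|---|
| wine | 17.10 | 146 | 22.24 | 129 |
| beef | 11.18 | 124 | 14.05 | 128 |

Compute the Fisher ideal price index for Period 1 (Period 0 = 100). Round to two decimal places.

128.41

Laspeyres component (base-period weights):
ΣP(Period 1)Q(Period 0) = 22.24×146 + 14.05×124 = 3247.04 + 1742.2 = 4989.24
ΣP(Period 0)Q(Period 0) = 17.10×146 + 11.18×124 = 2496.6 + 1386.32 = 3882.92
L = 4989.24 / 3882.92 × 100 = 128.4920
Paasche component (current-period weights):
ΣP(Period 1)Q(Period 1) = 22.24×129 + 14.05×128 = 2868.96 + 1798.4 = 4667.36
ΣP(Period 0)Q(Period 1) = 17.10×129 + 11.18×128 = 2205.9 + 1431.04 = 3636.94
P = 4667.36 / 3636.94 × 100 = 128.3321
Fisher = √(L × P) = √(128.4920 × 128.3321) = 128.4120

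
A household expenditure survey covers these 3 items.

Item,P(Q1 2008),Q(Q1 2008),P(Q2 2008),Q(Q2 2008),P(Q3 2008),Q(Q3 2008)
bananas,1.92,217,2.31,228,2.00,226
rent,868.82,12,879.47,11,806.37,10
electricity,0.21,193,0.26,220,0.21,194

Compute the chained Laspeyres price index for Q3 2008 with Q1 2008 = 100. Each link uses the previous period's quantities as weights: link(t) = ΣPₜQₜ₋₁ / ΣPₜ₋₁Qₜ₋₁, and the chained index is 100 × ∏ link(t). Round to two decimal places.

93.23

Link Q1 2008→Q2 2008:
ΣP(Q2 2008)Q(Q1 2008) = 2.31×217 + 879.47×12 + 0.26×193 = 501.27 + 10553.64 + 50.18 = 11105.09
ΣP(Q1 2008)Q(Q1 2008) = 1.92×217 + 868.82×12 + 0.21×193 = 416.64 + 10425.84 + 40.53 = 10883.01
link = 11105.09/10883.01 = 1.020406
Link Q2 2008→Q3 2008:
ΣP(Q3 2008)Q(Q2 2008) = 2.00×228 + 806.37×11 + 0.21×220 = 456 + 8870.07 + 46.2 = 9372.27
ΣP(Q2 2008)Q(Q2 2008) = 2.31×228 + 879.47×11 + 0.26×220 = 526.68 + 9674.17 + 57.2 = 10258.05
link = 9372.27/10258.05 = 0.913650
Chained index = 100 × 1.020406 × 0.913650 = 93.2294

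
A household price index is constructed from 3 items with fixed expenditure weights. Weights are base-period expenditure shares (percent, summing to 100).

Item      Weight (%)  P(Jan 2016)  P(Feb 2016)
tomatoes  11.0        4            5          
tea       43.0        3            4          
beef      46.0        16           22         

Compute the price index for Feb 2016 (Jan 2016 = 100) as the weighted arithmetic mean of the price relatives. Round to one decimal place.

tomatoes: 11.0 × (5/4) = 11.0 × 1.250000 = 13.7500
tea: 43.0 × (4/3) = 43.0 × 1.333333 = 57.3333
beef: 46.0 × (22/16) = 46.0 × 1.375000 = 63.2500
Index = Σ wᵢ·(p₁ᵢ/p₀ᵢ) = 13.7500 + 57.3333 + 63.2500 = 134.3333

134.3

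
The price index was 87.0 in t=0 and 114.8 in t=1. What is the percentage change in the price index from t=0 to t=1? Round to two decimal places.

Change = (114.8 − 87.0) / 87.0 × 100
       = 27.8 / 87.0 × 100 = 31.9540%

31.95%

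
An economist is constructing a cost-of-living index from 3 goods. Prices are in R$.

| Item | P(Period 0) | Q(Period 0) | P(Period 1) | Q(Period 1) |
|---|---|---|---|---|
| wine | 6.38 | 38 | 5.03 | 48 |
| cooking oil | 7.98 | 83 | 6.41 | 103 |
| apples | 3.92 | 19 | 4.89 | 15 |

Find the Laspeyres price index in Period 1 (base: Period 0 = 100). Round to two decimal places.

83.34

Laspeyres price index uses base-period quantities as weights.
ΣP(Period 1)·Q(Period 0) = 5.03×38 + 6.41×83 + 4.89×19 = 191.14 + 532.03 + 92.91 = 816.08
ΣP(Period 0)·Q(Period 0) = 6.38×38 + 7.98×83 + 3.92×19 = 242.44 + 662.34 + 74.48 = 979.26
Index = 816.08 / 979.26 × 100 = 83.3364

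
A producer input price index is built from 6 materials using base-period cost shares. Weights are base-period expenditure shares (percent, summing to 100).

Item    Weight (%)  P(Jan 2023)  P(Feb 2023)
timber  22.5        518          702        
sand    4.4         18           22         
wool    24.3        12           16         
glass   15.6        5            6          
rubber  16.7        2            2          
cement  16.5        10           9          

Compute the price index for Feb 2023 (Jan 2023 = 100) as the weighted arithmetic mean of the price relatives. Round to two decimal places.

timber: 22.5 × (702/518) = 22.5 × 1.355212 = 30.4923
sand: 4.4 × (22/18) = 4.4 × 1.222222 = 5.3778
wool: 24.3 × (16/12) = 24.3 × 1.333333 = 32.4000
glass: 15.6 × (6/5) = 15.6 × 1.200000 = 18.7200
rubber: 16.7 × (2/2) = 16.7 × 1.000000 = 16.7000
cement: 16.5 × (9/10) = 16.5 × 0.900000 = 14.8500
Index = Σ wᵢ·(p₁ᵢ/p₀ᵢ) = 30.4923 + 5.3778 + 32.4000 + 18.7200 + 16.7000 + 14.8500 = 118.5401

118.54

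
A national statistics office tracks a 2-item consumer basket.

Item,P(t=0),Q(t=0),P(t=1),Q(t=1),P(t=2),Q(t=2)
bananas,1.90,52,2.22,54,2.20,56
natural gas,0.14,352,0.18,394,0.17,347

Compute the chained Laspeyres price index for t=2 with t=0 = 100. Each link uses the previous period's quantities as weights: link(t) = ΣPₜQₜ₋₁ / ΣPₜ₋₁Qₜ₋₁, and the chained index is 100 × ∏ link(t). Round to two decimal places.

Link t=0→t=1:
ΣP(t=1)Q(t=0) = 2.22×52 + 0.18×352 = 115.44 + 63.36 = 178.8
ΣP(t=0)Q(t=0) = 1.90×52 + 0.14×352 = 98.8 + 49.28 = 148.08
link = 178.8/148.08 = 1.207455
Link t=1→t=2:
ΣP(t=2)Q(t=1) = 2.20×54 + 0.17×394 = 118.8 + 66.98 = 185.78
ΣP(t=1)Q(t=1) = 2.22×54 + 0.18×394 = 119.88 + 70.92 = 190.8
link = 185.78/190.8 = 0.973690
Chained index = 100 × 1.207455 × 0.973690 = 117.5687

117.57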